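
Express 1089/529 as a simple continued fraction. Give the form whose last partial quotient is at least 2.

[2; 17, 15, 2]

1089 = 2×529 + 31
529 = 17×31 + 2
31 = 15×2 + 1
2 = 2×1 + 0  (stop)
So 1089/529 = [2; 17, 15, 2].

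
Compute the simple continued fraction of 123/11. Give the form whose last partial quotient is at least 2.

[11; 5, 2]

123 = 11*11 + 2
11 = 5*2 + 1
2 = 2*1 + 0  (stop)
So 123/11 = [11; 5, 2].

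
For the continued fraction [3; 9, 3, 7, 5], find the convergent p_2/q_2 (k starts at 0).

Using pₖ = aₖpₖ₋₁ + pₖ₋₂, qₖ = aₖqₖ₋₁ + qₖ₋₂ (with p₋₁=1, p₋₂=0, q₋₁=0, q₋₂=1):
  k=0: a=3, p=3, q=1
  k=1: a=9, p=28, q=9
  k=2: a=3, p=87, q=28

87/28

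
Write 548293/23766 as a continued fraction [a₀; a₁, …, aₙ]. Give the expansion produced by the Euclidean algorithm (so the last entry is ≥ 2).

[23; 14, 5, 3, 3, 15, 2]

548293 = 23·23766 + 1675
23766 = 14·1675 + 316
1675 = 5·316 + 95
316 = 3·95 + 31
95 = 3·31 + 2
31 = 15·2 + 1
2 = 2·1 + 0  (stop)
So 548293/23766 = [23; 14, 5, 3, 3, 15, 2].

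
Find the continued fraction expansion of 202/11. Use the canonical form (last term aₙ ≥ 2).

202 = 18·11 + 4
11 = 2·4 + 3
4 = 1·3 + 1
3 = 3·1 + 0  (stop)
So 202/11 = [18; 2, 1, 3].

[18; 2, 1, 3]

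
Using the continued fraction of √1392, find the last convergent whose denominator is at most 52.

1567/42

√1392 = [37; 3, 4, 3, 74, …] (period length 4).
Convergents:
  p_0/q_0 = 37/1
  p_1/q_1 = 112/3
  p_2/q_2 = 485/13
  p_3/q_3 = 1567/42
  p_4/q_4 = 116443/3121
q_3 = 42 ≤ 52 < 3121 = q_4, so the answer is 1567/42.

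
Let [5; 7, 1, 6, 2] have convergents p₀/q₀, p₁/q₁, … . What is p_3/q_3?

Using pₖ = aₖpₖ₋₁ + pₖ₋₂, qₖ = aₖqₖ₋₁ + qₖ₋₂ (with p₋₁=1, p₋₂=0, q₋₁=0, q₋₂=1):
  k=0: a=5, p=5, q=1
  k=1: a=7, p=36, q=7
  k=2: a=1, p=41, q=8
  k=3: a=6, p=282, q=55

282/55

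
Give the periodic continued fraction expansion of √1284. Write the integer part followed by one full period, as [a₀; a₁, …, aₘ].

a₀ = ⌊√1284⌋ = 35.
With m₀=0, d₀=1 and mₖ₊₁ = dₖaₖ − mₖ, dₖ₊₁ = (n − mₖ₊₁²)/dₖ, aₖ₊₁ = ⌊(a₀+mₖ₊₁)/dₖ₊₁⌋:
  k=1: m=35, d=59, a=1
  k=2: m=24, d=12, a=4
  k=3: m=24, d=59, a=1
  k=4: m=35, d=1, a=70
d=1 and a=2a₀=70 at k=4, so the next step gives (m, d) = (35, 59) again — its k=1 value — and the period has length 4.

[35; 1, 4, 1, 70]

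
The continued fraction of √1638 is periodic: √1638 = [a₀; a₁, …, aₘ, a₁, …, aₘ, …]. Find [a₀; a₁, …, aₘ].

a₀ = ⌊√1638⌋ = 40.

[40; 2, 8, 2, 80]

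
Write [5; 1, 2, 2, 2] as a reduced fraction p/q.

97/17

Using pₖ = aₖpₖ₋₁ + pₖ₋₂ and qₖ = aₖqₖ₋₁ + qₖ₋₂:
  k=0: a=5, p=5, q=1
  k=1: a=1, p=6, q=1
  k=2: a=2, p=17, q=3
  k=3: a=2, p=40, q=7
  k=4: a=2, p=97, q=17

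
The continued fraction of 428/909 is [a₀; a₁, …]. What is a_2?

428 = 0·909 + 428   →  a_0 = 0
909 = 2·428 + 53   →  a_1 = 2
428 = 8·53 + 4   →  a_2 = 8

8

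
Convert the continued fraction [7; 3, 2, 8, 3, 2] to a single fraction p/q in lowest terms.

Using pₖ = aₖpₖ₋₁ + pₖ₋₂ and qₖ = aₖqₖ₋₁ + qₖ₋₂:
  k=0: a=7, p=7, q=1
  k=1: a=3, p=22, q=3
  k=2: a=2, p=51, q=7
  k=3: a=8, p=430, q=59
  k=4: a=3, p=1341, q=184
  k=5: a=2, p=3112, q=427

3112/427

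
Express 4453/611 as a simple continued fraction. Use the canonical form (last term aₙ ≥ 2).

4453 = 7·611 + 176
611 = 3·176 + 83
176 = 2·83 + 10
83 = 8·10 + 3
10 = 3·3 + 1
3 = 3·1 + 0  (stop)
So 4453/611 = [7; 3, 2, 8, 3, 3].

[7; 3, 2, 8, 3, 3]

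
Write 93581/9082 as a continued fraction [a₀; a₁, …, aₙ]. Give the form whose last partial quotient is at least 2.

93581 = 10*9082 + 2761
9082 = 3*2761 + 799
2761 = 3*799 + 364
799 = 2*364 + 71
364 = 5*71 + 9
71 = 7*9 + 8
9 = 1*8 + 1
8 = 8*1 + 0  (stop)
So 93581/9082 = [10; 3, 3, 2, 5, 7, 1, 8].

[10; 3, 3, 2, 5, 7, 1, 8]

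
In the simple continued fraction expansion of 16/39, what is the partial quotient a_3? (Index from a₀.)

3

16 = 0·39 + 16   →  a_0 = 0
39 = 2·16 + 7   →  a_1 = 2
16 = 2·7 + 2   →  a_2 = 2
7 = 3·2 + 1   →  a_3 = 3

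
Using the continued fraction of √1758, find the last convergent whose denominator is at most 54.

√1758 = [41; 1, 12, 1, 82, …] (period length 4).
Convergents:
  p_0/q_0 = 41/1
  p_1/q_1 = 42/1
  p_2/q_2 = 545/13
  p_3/q_3 = 587/14
  p_4/q_4 = 48679/1161
q_3 = 14 ≤ 54 < 1161 = q_4, so the answer is 587/14.

587/14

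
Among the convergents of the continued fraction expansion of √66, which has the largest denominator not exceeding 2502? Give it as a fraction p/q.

8449/1040

√66 = [8; 8, 16, …] (period length 2).
Convergents:
  p_0/q_0 = 8/1
  p_1/q_1 = 65/8
  p_2/q_2 = 1048/129
  p_3/q_3 = 8449/1040
  p_4/q_4 = 136232/16769
q_3 = 1040 ≤ 2502 < 16769 = q_4, so the answer is 8449/1040.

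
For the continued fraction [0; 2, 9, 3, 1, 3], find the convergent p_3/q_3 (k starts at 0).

Using pₖ = aₖpₖ₋₁ + pₖ₋₂, qₖ = aₖqₖ₋₁ + qₖ₋₂ (with p₋₁=1, p₋₂=0, q₋₁=0, q₋₂=1):
  k=0: a=0, p=0, q=1
  k=1: a=2, p=1, q=2
  k=2: a=9, p=9, q=19
  k=3: a=3, p=28, q=59

28/59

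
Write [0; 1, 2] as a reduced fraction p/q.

2/3

Fold from the inside: start with 2/1.
  1 + 1/2 = 3/2
  0 + 2/3 = 2/3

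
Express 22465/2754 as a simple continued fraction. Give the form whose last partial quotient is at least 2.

[8; 6, 2, 1, 3, 2, 5, 3]

22465 = 8×2754 + 433
2754 = 6×433 + 156
433 = 2×156 + 121
156 = 1×121 + 35
121 = 3×35 + 16
35 = 2×16 + 3
16 = 5×3 + 1
3 = 3×1 + 0  (stop)
So 22465/2754 = [8; 6, 2, 1, 3, 2, 5, 3].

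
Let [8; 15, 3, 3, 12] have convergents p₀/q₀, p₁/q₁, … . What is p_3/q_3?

1234/153

Using pₖ = aₖpₖ₋₁ + pₖ₋₂, qₖ = aₖqₖ₋₁ + qₖ₋₂ (with p₋₁=1, p₋₂=0, q₋₁=0, q₋₂=1):
  k=0: a=8, p=8, q=1
  k=1: a=15, p=121, q=15
  k=2: a=3, p=371, q=46
  k=3: a=3, p=1234, q=153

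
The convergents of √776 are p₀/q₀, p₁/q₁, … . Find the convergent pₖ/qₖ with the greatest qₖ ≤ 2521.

√776 = [27; 1, 5, 1, 54, …] (period length 4).
Convergents:
  p_0/q_0 = 27/1
  p_1/q_1 = 28/1
  p_2/q_2 = 167/6
  p_3/q_3 = 195/7
  p_4/q_4 = 10697/384
  p_5/q_5 = 10892/391
  p_6/q_6 = 65157/2339
  p_7/q_7 = 76049/2730
q_6 = 2339 ≤ 2521 < 2730 = q_7, so the answer is 65157/2339.

65157/2339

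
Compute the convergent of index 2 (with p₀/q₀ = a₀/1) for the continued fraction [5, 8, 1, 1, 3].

46/9

Using pₖ = aₖpₖ₋₁ + pₖ₋₂, qₖ = aₖqₖ₋₁ + qₖ₋₂ (with p₋₁=1, p₋₂=0, q₋₁=0, q₋₂=1):
  k=0: a=5, p=5, q=1
  k=1: a=8, p=41, q=8
  k=2: a=1, p=46, q=9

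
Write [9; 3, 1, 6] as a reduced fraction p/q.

Using pₖ = aₖpₖ₋₁ + pₖ₋₂ and qₖ = aₖqₖ₋₁ + qₖ₋₂:
  k=0: a=9, p=9, q=1
  k=1: a=3, p=28, q=3
  k=2: a=1, p=37, q=4
  k=3: a=6, p=250, q=27

250/27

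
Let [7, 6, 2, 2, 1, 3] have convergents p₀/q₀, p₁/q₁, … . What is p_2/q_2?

93/13

Using pₖ = aₖpₖ₋₁ + pₖ₋₂, qₖ = aₖqₖ₋₁ + qₖ₋₂ (with p₋₁=1, p₋₂=0, q₋₁=0, q₋₂=1):
  k=0: a=7, p=7, q=1
  k=1: a=6, p=43, q=6
  k=2: a=2, p=93, q=13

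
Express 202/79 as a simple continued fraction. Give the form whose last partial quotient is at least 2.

202 = 2*79 + 44
79 = 1*44 + 35
44 = 1*35 + 9
35 = 3*9 + 8
9 = 1*8 + 1
8 = 8*1 + 0  (stop)
So 202/79 = [2; 1, 1, 3, 1, 8].

[2; 1, 1, 3, 1, 8]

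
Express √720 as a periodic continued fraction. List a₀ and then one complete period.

a₀ = ⌊√720⌋ = 26.
With m₀=0, d₀=1 and mₖ₊₁ = dₖaₖ − mₖ, dₖ₊₁ = (n − mₖ₊₁²)/dₖ, aₖ₊₁ = ⌊(a₀+mₖ₊₁)/dₖ₊₁⌋:
  k=1: m=26, d=44, a=1
  k=2: m=18, d=9, a=4
  k=3: m=18, d=44, a=1
  k=4: m=26, d=1, a=52
d=1 and a=2a₀=52 at k=4, so the next step gives (m, d) = (26, 44) again — its k=1 value — and the period has length 4.

[26; 1, 4, 1, 52]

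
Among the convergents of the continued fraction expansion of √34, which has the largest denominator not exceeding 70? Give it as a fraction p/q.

√34 = [5; 1, 4, 1, 10, …] (period length 4).
Convergents:
  p_0/q_0 = 5/1
  p_1/q_1 = 6/1
  p_2/q_2 = 29/5
  p_3/q_3 = 35/6
  p_4/q_4 = 379/65
  p_5/q_5 = 414/71
q_4 = 65 ≤ 70 < 71 = q_5, so the answer is 379/65.

379/65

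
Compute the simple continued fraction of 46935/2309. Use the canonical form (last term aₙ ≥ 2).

46935 = 20*2309 + 755
2309 = 3*755 + 44
755 = 17*44 + 7
44 = 6*7 + 2
7 = 3*2 + 1
2 = 2*1 + 0  (stop)
So 46935/2309 = [20; 3, 17, 6, 3, 2].

[20; 3, 17, 6, 3, 2]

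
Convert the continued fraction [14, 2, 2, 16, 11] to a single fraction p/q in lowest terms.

13063/907

Using pₖ = aₖpₖ₋₁ + pₖ₋₂ and qₖ = aₖqₖ₋₁ + qₖ₋₂:
  k=0: a=14, p=14, q=1
  k=1: a=2, p=29, q=2
  k=2: a=2, p=72, q=5
  k=3: a=16, p=1181, q=82
  k=4: a=11, p=13063, q=907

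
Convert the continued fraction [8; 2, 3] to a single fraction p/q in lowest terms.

59/7

Using pₖ = aₖpₖ₋₁ + pₖ₋₂ and qₖ = aₖqₖ₋₁ + qₖ₋₂:
  k=0: a=8, p=8, q=1
  k=1: a=2, p=17, q=2
  k=2: a=3, p=59, q=7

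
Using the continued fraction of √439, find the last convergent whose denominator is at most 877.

√439 = [20; 1, 19, 1, 40, …] (period length 4).
Convergents:
  p_0/q_0 = 20/1
  p_1/q_1 = 21/1
  p_2/q_2 = 419/20
  p_3/q_3 = 440/21
  p_4/q_4 = 18019/860
  p_5/q_5 = 18459/881
q_4 = 860 ≤ 877 < 881 = q_5, so the answer is 18019/860.

18019/860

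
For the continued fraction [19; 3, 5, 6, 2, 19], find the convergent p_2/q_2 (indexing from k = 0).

Using pₖ = aₖpₖ₋₁ + pₖ₋₂, qₖ = aₖqₖ₋₁ + qₖ₋₂ (with p₋₁=1, p₋₂=0, q₋₁=0, q₋₂=1):
  k=0: a=19, p=19, q=1
  k=1: a=3, p=58, q=3
  k=2: a=5, p=309, q=16

309/16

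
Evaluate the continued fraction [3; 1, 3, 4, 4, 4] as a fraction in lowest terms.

1148/305

Fold from the inside: start with 4/1.
  4 + 1/4 = 17/4
  4 + 4/17 = 72/17
  3 + 17/72 = 233/72
  1 + 72/233 = 305/233
  3 + 233/305 = 1148/305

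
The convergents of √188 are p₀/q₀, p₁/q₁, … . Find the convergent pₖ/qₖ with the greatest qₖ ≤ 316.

√188 = [13; 1, 2, 2, 6, 2, 2, 1, 26, …] (period length 8).
Convergents:
  p_0/q_0 = 13/1
  p_1/q_1 = 14/1
  p_2/q_2 = 41/3
  p_3/q_3 = 96/7
  p_4/q_4 = 617/45
  p_5/q_5 = 1330/97
  p_6/q_6 = 3277/239
  p_7/q_7 = 4607/336
q_6 = 239 ≤ 316 < 336 = q_7, so the answer is 3277/239.

3277/239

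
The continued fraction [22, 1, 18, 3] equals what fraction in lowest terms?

Fold from the inside: start with 3/1.
  18 + 1/3 = 55/3
  1 + 3/55 = 58/55
  22 + 55/58 = 1331/58

1331/58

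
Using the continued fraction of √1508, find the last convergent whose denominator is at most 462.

17902/461

√1508 = [38; 1, 4, 1, 76, …] (period length 4).
Convergents:
  p_0/q_0 = 38/1
  p_1/q_1 = 39/1
  p_2/q_2 = 194/5
  p_3/q_3 = 233/6
  p_4/q_4 = 17902/461
  p_5/q_5 = 18135/467
q_4 = 461 ≤ 462 < 467 = q_5, so the answer is 17902/461.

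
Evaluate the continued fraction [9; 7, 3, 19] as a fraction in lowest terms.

3883/425

Using pₖ = aₖpₖ₋₁ + pₖ₋₂ and qₖ = aₖqₖ₋₁ + qₖ₋₂:
  k=0: a=9, p=9, q=1
  k=1: a=7, p=64, q=7
  k=2: a=3, p=201, q=22
  k=3: a=19, p=3883, q=425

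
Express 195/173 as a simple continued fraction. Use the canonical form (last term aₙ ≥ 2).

195 = 1·173 + 22
173 = 7·22 + 19
22 = 1·19 + 3
19 = 6·3 + 1
3 = 3·1 + 0  (stop)
So 195/173 = [1; 7, 1, 6, 3].

[1; 7, 1, 6, 3]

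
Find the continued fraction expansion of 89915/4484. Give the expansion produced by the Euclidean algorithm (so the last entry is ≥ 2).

[20; 19, 12, 2, 1, 2, 2]

89915 = 20·4484 + 235
4484 = 19·235 + 19
235 = 12·19 + 7
19 = 2·7 + 5
7 = 1·5 + 2
5 = 2·2 + 1
2 = 2·1 + 0  (stop)
So 89915/4484 = [20; 19, 12, 2, 1, 2, 2].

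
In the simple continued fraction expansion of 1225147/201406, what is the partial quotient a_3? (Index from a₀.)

1225147 = 6·201406 + 16711   →  a_0 = 6
201406 = 12·16711 + 874   →  a_1 = 12
16711 = 19·874 + 105   →  a_2 = 19
874 = 8·105 + 34   →  a_3 = 8

8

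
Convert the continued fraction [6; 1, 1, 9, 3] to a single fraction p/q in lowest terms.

385/59

Fold from the inside: start with 3/1.
  9 + 1/3 = 28/3
  1 + 3/28 = 31/28
  1 + 28/31 = 59/31
  6 + 31/59 = 385/59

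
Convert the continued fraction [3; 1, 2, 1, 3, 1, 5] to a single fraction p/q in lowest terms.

Using pₖ = aₖpₖ₋₁ + pₖ₋₂ and qₖ = aₖqₖ₋₁ + qₖ₋₂:
  k=0: a=3, p=3, q=1
  k=1: a=1, p=4, q=1
  k=2: a=2, p=11, q=3
  k=3: a=1, p=15, q=4
  k=4: a=3, p=56, q=15
  k=5: a=1, p=71, q=19
  k=6: a=5, p=411, q=110

411/110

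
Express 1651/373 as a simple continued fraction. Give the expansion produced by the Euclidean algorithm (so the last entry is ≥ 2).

1651 = 4·373 + 159
373 = 2·159 + 55
159 = 2·55 + 49
55 = 1·49 + 6
49 = 8·6 + 1
6 = 6·1 + 0  (stop)
So 1651/373 = [4; 2, 2, 1, 8, 6].

[4; 2, 2, 1, 8, 6]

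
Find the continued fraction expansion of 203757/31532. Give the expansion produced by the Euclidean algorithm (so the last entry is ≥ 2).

203757 = 6·31532 + 14565
31532 = 2·14565 + 2402
14565 = 6·2402 + 153
2402 = 15·153 + 107
153 = 1·107 + 46
107 = 2·46 + 15
46 = 3·15 + 1
15 = 15·1 + 0  (stop)
So 203757/31532 = [6; 2, 6, 15, 1, 2, 3, 15].

[6; 2, 6, 15, 1, 2, 3, 15]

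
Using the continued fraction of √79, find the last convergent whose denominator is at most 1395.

11368/1279

√79 = [8; 1, 7, 1, 16, …] (period length 4).
Convergents:
  p_0/q_0 = 8/1
  p_1/q_1 = 9/1
  p_2/q_2 = 71/8
  p_3/q_3 = 80/9
  p_4/q_4 = 1351/152
  p_5/q_5 = 1431/161
  p_6/q_6 = 11368/1279
  p_7/q_7 = 12799/1440
q_6 = 1279 ≤ 1395 < 1440 = q_7, so the answer is 11368/1279.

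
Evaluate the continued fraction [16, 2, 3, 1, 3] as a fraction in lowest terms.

559/34

Using pₖ = aₖpₖ₋₁ + pₖ₋₂ and qₖ = aₖqₖ₋₁ + qₖ₋₂:
  k=0: a=16, p=16, q=1
  k=1: a=2, p=33, q=2
  k=2: a=3, p=115, q=7
  k=3: a=1, p=148, q=9
  k=4: a=3, p=559, q=34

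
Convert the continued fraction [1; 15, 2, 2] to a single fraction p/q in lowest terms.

82/77

Fold from the inside: start with 2/1.
  2 + 1/2 = 5/2
  15 + 2/5 = 77/5
  1 + 5/77 = 82/77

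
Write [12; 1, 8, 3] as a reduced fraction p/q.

Fold from the inside: start with 3/1.
  8 + 1/3 = 25/3
  1 + 3/25 = 28/25
  12 + 25/28 = 361/28

361/28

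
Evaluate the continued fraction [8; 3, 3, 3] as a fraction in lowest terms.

Using pₖ = aₖpₖ₋₁ + pₖ₋₂ and qₖ = aₖqₖ₋₁ + qₖ₋₂:
  k=0: a=8, p=8, q=1
  k=1: a=3, p=25, q=3
  k=2: a=3, p=83, q=10
  k=3: a=3, p=274, q=33

274/33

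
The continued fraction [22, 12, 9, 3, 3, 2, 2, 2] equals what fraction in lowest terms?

Using pₖ = aₖpₖ₋₁ + pₖ₋₂ and qₖ = aₖqₖ₋₁ + qₖ₋₂:
  k=0: a=22, p=22, q=1
  k=1: a=12, p=265, q=12
  k=2: a=9, p=2407, q=109
  k=3: a=3, p=7486, q=339
  k=4: a=3, p=24865, q=1126
  k=5: a=2, p=57216, q=2591
  k=6: a=2, p=139297, q=6308
  k=7: a=2, p=335810, q=15207

335810/15207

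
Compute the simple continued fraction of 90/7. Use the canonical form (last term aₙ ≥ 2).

90 = 12·7 + 6
7 = 1·6 + 1
6 = 6·1 + 0  (stop)
So 90/7 = [12; 1, 6].

[12; 1, 6]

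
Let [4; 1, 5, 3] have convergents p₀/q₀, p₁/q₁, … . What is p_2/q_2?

29/6

Using pₖ = aₖpₖ₋₁ + pₖ₋₂, qₖ = aₖqₖ₋₁ + qₖ₋₂ (with p₋₁=1, p₋₂=0, q₋₁=0, q₋₂=1):
  k=0: a=4, p=4, q=1
  k=1: a=1, p=5, q=1
  k=2: a=5, p=29, q=6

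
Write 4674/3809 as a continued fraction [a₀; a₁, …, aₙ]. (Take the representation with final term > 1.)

4674 = 1·3809 + 865
3809 = 4·865 + 349
865 = 2·349 + 167
349 = 2·167 + 15
167 = 11·15 + 2
15 = 7·2 + 1
2 = 2·1 + 0  (stop)
So 4674/3809 = [1; 4, 2, 2, 11, 7, 2].

[1; 4, 2, 2, 11, 7, 2]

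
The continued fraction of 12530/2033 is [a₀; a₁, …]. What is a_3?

12530 = 6·2033 + 332   →  a_0 = 6
2033 = 6·332 + 41   →  a_1 = 6
332 = 8·41 + 4   →  a_2 = 8
41 = 10·4 + 1   →  a_3 = 10

10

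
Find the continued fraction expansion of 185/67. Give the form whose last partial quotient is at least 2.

[2; 1, 3, 5, 3]

185 = 2·67 + 51
67 = 1·51 + 16
51 = 3·16 + 3
16 = 5·3 + 1
3 = 3·1 + 0  (stop)
So 185/67 = [2; 1, 3, 5, 3].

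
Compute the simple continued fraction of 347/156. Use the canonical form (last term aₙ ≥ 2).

[2; 4, 2, 5, 3]

347 = 2·156 + 35
156 = 4·35 + 16
35 = 2·16 + 3
16 = 5·3 + 1
3 = 3·1 + 0  (stop)
So 347/156 = [2; 4, 2, 5, 3].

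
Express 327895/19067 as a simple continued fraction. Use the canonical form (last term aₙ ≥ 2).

327895 = 17*19067 + 3756
19067 = 5*3756 + 287
3756 = 13*287 + 25
287 = 11*25 + 12
25 = 2*12 + 1
12 = 12*1 + 0  (stop)
So 327895/19067 = [17; 5, 13, 11, 2, 12].

[17; 5, 13, 11, 2, 12]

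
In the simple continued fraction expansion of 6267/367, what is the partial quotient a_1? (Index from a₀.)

13

6267 = 17·367 + 28   →  a_0 = 17
367 = 13·28 + 3   →  a_1 = 13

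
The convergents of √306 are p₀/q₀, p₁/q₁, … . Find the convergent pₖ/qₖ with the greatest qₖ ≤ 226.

√306 = [17; 2, 34, …] (period length 2).
Convergents:
  p_0/q_0 = 17/1
  p_1/q_1 = 35/2
  p_2/q_2 = 1207/69
  p_3/q_3 = 2449/140
  p_4/q_4 = 84473/4829
q_3 = 140 ≤ 226 < 4829 = q_4, so the answer is 2449/140.

2449/140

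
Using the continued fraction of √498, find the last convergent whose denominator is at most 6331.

56794/2545

√498 = [22; 3, 6, 22, 6, 3, 44, …] (period length 6).
Convergents:
  p_0/q_0 = 22/1
  p_1/q_1 = 67/3
  p_2/q_2 = 424/19
  p_3/q_3 = 9395/421
  p_4/q_4 = 56794/2545
  p_5/q_5 = 179777/8056
q_4 = 2545 ≤ 6331 < 8056 = q_5, so the answer is 56794/2545.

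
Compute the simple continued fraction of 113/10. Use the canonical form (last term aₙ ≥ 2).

113 = 11×10 + 3
10 = 3×3 + 1
3 = 3×1 + 0  (stop)
So 113/10 = [11; 3, 3].

[11; 3, 3]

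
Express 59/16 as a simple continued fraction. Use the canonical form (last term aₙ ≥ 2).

59 = 3×16 + 11
16 = 1×11 + 5
11 = 2×5 + 1
5 = 5×1 + 0  (stop)
So 59/16 = [3; 1, 2, 5].

[3; 1, 2, 5]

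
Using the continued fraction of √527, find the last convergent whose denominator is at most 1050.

√527 = [22; 1, 21, 1, 44, …] (period length 4).
Convergents:
  p_0/q_0 = 22/1
  p_1/q_1 = 23/1
  p_2/q_2 = 505/22
  p_3/q_3 = 528/23
  p_4/q_4 = 23737/1034
  p_5/q_5 = 24265/1057
q_4 = 1034 ≤ 1050 < 1057 = q_5, so the answer is 23737/1034.

23737/1034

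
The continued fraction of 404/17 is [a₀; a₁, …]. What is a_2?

3

404 = 23·17 + 13   →  a_0 = 23
17 = 1·13 + 4   →  a_1 = 1
13 = 3·4 + 1   →  a_2 = 3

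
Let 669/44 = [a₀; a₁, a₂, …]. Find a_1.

4

669 = 15·44 + 9   →  a_0 = 15
44 = 4·9 + 8   →  a_1 = 4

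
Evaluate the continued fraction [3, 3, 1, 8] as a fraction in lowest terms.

Using pₖ = aₖpₖ₋₁ + pₖ₋₂ and qₖ = aₖqₖ₋₁ + qₖ₋₂:
  k=0: a=3, p=3, q=1
  k=1: a=3, p=10, q=3
  k=2: a=1, p=13, q=4
  k=3: a=8, p=114, q=35

114/35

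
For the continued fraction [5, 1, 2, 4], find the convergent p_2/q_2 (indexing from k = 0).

17/3

Using pₖ = aₖpₖ₋₁ + pₖ₋₂, qₖ = aₖqₖ₋₁ + qₖ₋₂ (with p₋₁=1, p₋₂=0, q₋₁=0, q₋₂=1):
  k=0: a=5, p=5, q=1
  k=1: a=1, p=6, q=1
  k=2: a=2, p=17, q=3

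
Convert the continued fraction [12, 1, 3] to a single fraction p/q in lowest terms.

Fold from the inside: start with 3/1.
  1 + 1/3 = 4/3
  12 + 3/4 = 51/4

51/4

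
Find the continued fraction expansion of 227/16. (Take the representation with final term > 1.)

[14; 5, 3]

227 = 14*16 + 3
16 = 5*3 + 1
3 = 3*1 + 0  (stop)
So 227/16 = [14; 5, 3].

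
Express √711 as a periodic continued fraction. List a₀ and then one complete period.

[26; 1, 1, 1, 52]

a₀ = ⌊√711⌋ = 26.
With m₀=0, d₀=1 and mₖ₊₁ = dₖaₖ − mₖ, dₖ₊₁ = (n − mₖ₊₁²)/dₖ, aₖ₊₁ = ⌊(a₀+mₖ₊₁)/dₖ₊₁⌋:
  k=1: m=26, d=35, a=1
  k=2: m=9, d=18, a=1
  k=3: m=9, d=35, a=1
  k=4: m=26, d=1, a=52
d=1 and a=2a₀=52 at k=4, so the next step gives (m, d) = (26, 35) again — its k=1 value — and the period has length 4.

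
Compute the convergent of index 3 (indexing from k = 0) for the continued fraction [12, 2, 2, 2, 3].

Using pₖ = aₖpₖ₋₁ + pₖ₋₂, qₖ = aₖqₖ₋₁ + qₖ₋₂ (with p₋₁=1, p₋₂=0, q₋₁=0, q₋₂=1):
  k=0: a=12, p=12, q=1
  k=1: a=2, p=25, q=2
  k=2: a=2, p=62, q=5
  k=3: a=2, p=149, q=12

149/12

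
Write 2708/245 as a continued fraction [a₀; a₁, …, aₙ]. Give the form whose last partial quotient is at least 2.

[11; 18, 1, 5, 2]

2708 = 11*245 + 13
245 = 18*13 + 11
13 = 1*11 + 2
11 = 5*2 + 1
2 = 2*1 + 0  (stop)
So 2708/245 = [11; 18, 1, 5, 2].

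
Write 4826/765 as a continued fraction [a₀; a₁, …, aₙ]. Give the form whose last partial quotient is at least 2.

[6; 3, 4, 7, 8]

4826 = 6*765 + 236
765 = 3*236 + 57
236 = 4*57 + 8
57 = 7*8 + 1
8 = 8*1 + 0  (stop)
So 4826/765 = [6; 3, 4, 7, 8].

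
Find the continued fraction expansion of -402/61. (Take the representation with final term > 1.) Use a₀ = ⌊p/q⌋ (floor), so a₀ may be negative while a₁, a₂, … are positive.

[-7; 2, 2, 3, 1, 2]

-402 = -7*61 + 25
61 = 2*25 + 11
25 = 2*11 + 3
11 = 3*3 + 2
3 = 1*2 + 1
2 = 2*1 + 0  (stop)
So -402/61 = [-7; 2, 2, 3, 1, 2].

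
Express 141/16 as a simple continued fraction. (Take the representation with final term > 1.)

141 = 8×16 + 13
16 = 1×13 + 3
13 = 4×3 + 1
3 = 3×1 + 0  (stop)
So 141/16 = [8; 1, 4, 3].

[8; 1, 4, 3]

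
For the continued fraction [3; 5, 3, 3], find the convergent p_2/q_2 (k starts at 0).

Using pₖ = aₖpₖ₋₁ + pₖ₋₂, qₖ = aₖqₖ₋₁ + qₖ₋₂ (with p₋₁=1, p₋₂=0, q₋₁=0, q₋₂=1):
  k=0: a=3, p=3, q=1
  k=1: a=5, p=16, q=5
  k=2: a=3, p=51, q=16

51/16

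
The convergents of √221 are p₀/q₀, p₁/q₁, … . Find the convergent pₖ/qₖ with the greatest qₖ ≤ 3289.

48062/3233

√221 = [14; 1, 6, 2, 6, 1, 28, …] (period length 6).
Convergents:
  p_0/q_0 = 14/1
  p_1/q_1 = 15/1
  p_2/q_2 = 104/7
  p_3/q_3 = 223/15
  p_4/q_4 = 1442/97
  p_5/q_5 = 1665/112
  p_6/q_6 = 48062/3233
  p_7/q_7 = 49727/3345
q_6 = 3233 ≤ 3289 < 3345 = q_7, so the answer is 48062/3233.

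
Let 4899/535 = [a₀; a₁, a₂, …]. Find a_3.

1

4899 = 9·535 + 84   →  a_0 = 9
535 = 6·84 + 31   →  a_1 = 6
84 = 2·31 + 22   →  a_2 = 2
31 = 1·22 + 9   →  a_3 = 1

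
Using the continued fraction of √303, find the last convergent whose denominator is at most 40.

470/27

√303 = [17; 2, 2, 5, 2, 2, 34, …] (period length 6).
Convergents:
  p_0/q_0 = 17/1
  p_1/q_1 = 35/2
  p_2/q_2 = 87/5
  p_3/q_3 = 470/27
  p_4/q_4 = 1027/59
q_3 = 27 ≤ 40 < 59 = q_4, so the answer is 470/27.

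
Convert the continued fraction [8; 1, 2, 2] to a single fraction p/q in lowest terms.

61/7

Fold from the inside: start with 2/1.
  2 + 1/2 = 5/2
  1 + 2/5 = 7/5
  8 + 5/7 = 61/7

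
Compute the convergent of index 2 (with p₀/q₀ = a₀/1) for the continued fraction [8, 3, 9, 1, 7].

Using pₖ = aₖpₖ₋₁ + pₖ₋₂, qₖ = aₖqₖ₋₁ + qₖ₋₂ (with p₋₁=1, p₋₂=0, q₋₁=0, q₋₂=1):
  k=0: a=8, p=8, q=1
  k=1: a=3, p=25, q=3
  k=2: a=9, p=233, q=28

233/28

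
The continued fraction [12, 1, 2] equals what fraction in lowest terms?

38/3

Using pₖ = aₖpₖ₋₁ + pₖ₋₂ and qₖ = aₖqₖ₋₁ + qₖ₋₂:
  k=0: a=12, p=12, q=1
  k=1: a=1, p=13, q=1
  k=2: a=2, p=38, q=3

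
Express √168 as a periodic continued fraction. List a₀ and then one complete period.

a₀ = ⌊√168⌋ = 12.
With m₀=0, d₀=1 and mₖ₊₁ = dₖaₖ − mₖ, dₖ₊₁ = (n − mₖ₊₁²)/dₖ, aₖ₊₁ = ⌊(a₀+mₖ₊₁)/dₖ₊₁⌋:
  k=1: m=12, d=24, a=1
  k=2: m=12, d=1, a=24
d=1 and a=2a₀=24 at k=2, so the next step gives (m, d) = (12, 24) again — its k=1 value — and the period has length 2.

[12; 1, 24]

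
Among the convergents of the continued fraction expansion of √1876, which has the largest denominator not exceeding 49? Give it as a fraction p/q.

693/16

√1876 = [43; 3, 5, 12, 5, 3, 86, …] (period length 6).
Convergents:
  p_0/q_0 = 43/1
  p_1/q_1 = 130/3
  p_2/q_2 = 693/16
  p_3/q_3 = 8446/195
q_2 = 16 ≤ 49 < 195 = q_3, so the answer is 693/16.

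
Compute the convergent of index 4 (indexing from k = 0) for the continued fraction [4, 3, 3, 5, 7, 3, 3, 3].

Using pₖ = aₖpₖ₋₁ + pₖ₋₂, qₖ = aₖqₖ₋₁ + qₖ₋₂ (with p₋₁=1, p₋₂=0, q₋₁=0, q₋₂=1):
  k=0: a=4, p=4, q=1
  k=1: a=3, p=13, q=3
  k=2: a=3, p=43, q=10
  k=3: a=5, p=228, q=53
  k=4: a=7, p=1639, q=381

1639/381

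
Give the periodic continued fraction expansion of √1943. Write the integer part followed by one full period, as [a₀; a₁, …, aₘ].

a₀ = ⌊√1943⌋ = 44.
With m₀=0, d₀=1 and mₖ₊₁ = dₖaₖ − mₖ, dₖ₊₁ = (n − mₖ₊₁²)/dₖ, aₖ₊₁ = ⌊(a₀+mₖ₊₁)/dₖ₊₁⌋:
  k=1: m=44, d=7, a=12
  k=2: m=40, d=49, a=1
  k=3: m=9, d=38, a=1
  k=4: m=29, d=29, a=2
  k=5: m=29, d=38, a=1
  k=6: m=9, d=49, a=1
  k=7: m=40, d=7, a=12
  k=8: m=44, d=1, a=88
d=1 and a=2a₀=88 at k=8, so the next step gives (m, d) = (44, 7) again — its k=1 value — and the period has length 8.

[44; 12, 1, 1, 2, 1, 1, 12, 88]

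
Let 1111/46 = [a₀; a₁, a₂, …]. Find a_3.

1

1111 = 24·46 + 7   →  a_0 = 24
46 = 6·7 + 4   →  a_1 = 6
7 = 1·4 + 3   →  a_2 = 1
4 = 1·3 + 1   →  a_3 = 1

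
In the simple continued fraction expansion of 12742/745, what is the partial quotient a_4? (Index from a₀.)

12

12742 = 17·745 + 77   →  a_0 = 17
745 = 9·77 + 52   →  a_1 = 9
77 = 1·52 + 25   →  a_2 = 1
52 = 2·25 + 2   →  a_3 = 2
25 = 12·2 + 1   →  a_4 = 12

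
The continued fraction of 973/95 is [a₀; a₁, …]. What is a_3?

973 = 10·95 + 23   →  a_0 = 10
95 = 4·23 + 3   →  a_1 = 4
23 = 7·3 + 2   →  a_2 = 7
3 = 1·2 + 1   →  a_3 = 1

1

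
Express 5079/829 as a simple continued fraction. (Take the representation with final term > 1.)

[6; 7, 1, 8, 1, 1, 5]

5079 = 6×829 + 105
829 = 7×105 + 94
105 = 1×94 + 11
94 = 8×11 + 6
11 = 1×6 + 5
6 = 1×5 + 1
5 = 5×1 + 0  (stop)
So 5079/829 = [6; 7, 1, 8, 1, 1, 5].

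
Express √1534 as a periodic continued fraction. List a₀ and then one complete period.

[39; 6, 78]

a₀ = ⌊√1534⌋ = 39.
With m₀=0, d₀=1 and mₖ₊₁ = dₖaₖ − mₖ, dₖ₊₁ = (n − mₖ₊₁²)/dₖ, aₖ₊₁ = ⌊(a₀+mₖ₊₁)/dₖ₊₁⌋:
  k=1: m=39, d=13, a=6
  k=2: m=39, d=1, a=78
d=1 and a=2a₀=78 at k=2, so the next step gives (m, d) = (39, 13) again — its k=1 value — and the period has length 2.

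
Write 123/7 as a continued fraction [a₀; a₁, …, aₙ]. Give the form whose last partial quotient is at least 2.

123 = 17*7 + 4
7 = 1*4 + 3
4 = 1*3 + 1
3 = 3*1 + 0  (stop)
So 123/7 = [17; 1, 1, 3].

[17; 1, 1, 3]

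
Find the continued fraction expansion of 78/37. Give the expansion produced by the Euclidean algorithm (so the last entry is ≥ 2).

[2; 9, 4]

78 = 2*37 + 4
37 = 9*4 + 1
4 = 4*1 + 0  (stop)
So 78/37 = [2; 9, 4].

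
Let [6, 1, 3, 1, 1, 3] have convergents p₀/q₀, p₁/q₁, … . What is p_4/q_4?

Using pₖ = aₖpₖ₋₁ + pₖ₋₂, qₖ = aₖqₖ₋₁ + qₖ₋₂ (with p₋₁=1, p₋₂=0, q₋₁=0, q₋₂=1):
  k=0: a=6, p=6, q=1
  k=1: a=1, p=7, q=1
  k=2: a=3, p=27, q=4
  k=3: a=1, p=34, q=5
  k=4: a=1, p=61, q=9

61/9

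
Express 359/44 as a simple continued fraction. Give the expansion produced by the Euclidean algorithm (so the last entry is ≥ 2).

359 = 8×44 + 7
44 = 6×7 + 2
7 = 3×2 + 1
2 = 2×1 + 0  (stop)
So 359/44 = [8; 6, 3, 2].

[8; 6, 3, 2]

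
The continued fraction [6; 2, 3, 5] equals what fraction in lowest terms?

238/37

Using pₖ = aₖpₖ₋₁ + pₖ₋₂ and qₖ = aₖqₖ₋₁ + qₖ₋₂:
  k=0: a=6, p=6, q=1
  k=1: a=2, p=13, q=2
  k=2: a=3, p=45, q=7
  k=3: a=5, p=238, q=37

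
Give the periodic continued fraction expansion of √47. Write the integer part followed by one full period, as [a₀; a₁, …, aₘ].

a₀ = ⌊√47⌋ = 6.
With m₀=0, d₀=1 and mₖ₊₁ = dₖaₖ − mₖ, dₖ₊₁ = (n − mₖ₊₁²)/dₖ, aₖ₊₁ = ⌊(a₀+mₖ₊₁)/dₖ₊₁⌋:
  k=1: m=6, d=11, a=1
  k=2: m=5, d=2, a=5
  k=3: m=5, d=11, a=1
  k=4: m=6, d=1, a=12
d=1 and a=2a₀=12 at k=4, so the next step gives (m, d) = (6, 11) again — its k=1 value — and the period has length 4.

[6; 1, 5, 1, 12]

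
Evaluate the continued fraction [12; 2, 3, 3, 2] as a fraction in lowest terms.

659/53

Using pₖ = aₖpₖ₋₁ + pₖ₋₂ and qₖ = aₖqₖ₋₁ + qₖ₋₂:
  k=0: a=12, p=12, q=1
  k=1: a=2, p=25, q=2
  k=2: a=3, p=87, q=7
  k=3: a=3, p=286, q=23
  k=4: a=2, p=659, q=53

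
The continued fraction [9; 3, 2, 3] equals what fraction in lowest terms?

Fold from the inside: start with 3/1.
  2 + 1/3 = 7/3
  3 + 3/7 = 24/7
  9 + 7/24 = 223/24

223/24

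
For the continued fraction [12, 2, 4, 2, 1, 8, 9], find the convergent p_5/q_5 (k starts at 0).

Using pₖ = aₖpₖ₋₁ + pₖ₋₂, qₖ = aₖqₖ₋₁ + qₖ₋₂ (with p₋₁=1, p₋₂=0, q₋₁=0, q₋₂=1):
  k=0: a=12, p=12, q=1
  k=1: a=2, p=25, q=2
  k=2: a=4, p=112, q=9
  k=3: a=2, p=249, q=20
  k=4: a=1, p=361, q=29
  k=5: a=8, p=3137, q=252

3137/252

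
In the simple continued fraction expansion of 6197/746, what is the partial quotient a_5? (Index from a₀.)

6197 = 8·746 + 229   →  a_0 = 8
746 = 3·229 + 59   →  a_1 = 3
229 = 3·59 + 52   →  a_2 = 3
59 = 1·52 + 7   →  a_3 = 1
52 = 7·7 + 3   →  a_4 = 7
7 = 2·3 + 1   →  a_5 = 2

2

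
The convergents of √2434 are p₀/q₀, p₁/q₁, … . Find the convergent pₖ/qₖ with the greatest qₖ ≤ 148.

√2434 = [49; 2, 1, 48, 1, 2, 98, …] (period length 6).
Convergents:
  p_0/q_0 = 49/1
  p_1/q_1 = 99/2
  p_2/q_2 = 148/3
  p_3/q_3 = 7203/146
  p_4/q_4 = 7351/149
q_3 = 146 ≤ 148 < 149 = q_4, so the answer is 7203/146.

7203/146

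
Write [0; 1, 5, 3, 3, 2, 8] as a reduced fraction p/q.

Fold from the inside: start with 8/1.
  2 + 1/8 = 17/8
  3 + 8/17 = 59/17
  3 + 17/59 = 194/59
  5 + 59/194 = 1029/194
  1 + 194/1029 = 1223/1029
  0 + 1029/1223 = 1029/1223

1029/1223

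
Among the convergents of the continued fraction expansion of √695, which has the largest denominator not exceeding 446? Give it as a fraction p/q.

9227/350

√695 = [26; 2, 1, 3, 10, 3, 1, 2, 52, …] (period length 8).
Convergents:
  p_0/q_0 = 26/1
  p_1/q_1 = 53/2
  p_2/q_2 = 79/3
  p_3/q_3 = 290/11
  p_4/q_4 = 2979/113
  p_5/q_5 = 9227/350
  p_6/q_6 = 12206/463
q_5 = 350 ≤ 446 < 463 = q_6, so the answer is 9227/350.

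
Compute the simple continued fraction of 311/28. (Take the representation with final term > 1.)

[11; 9, 3]

311 = 11*28 + 3
28 = 9*3 + 1
3 = 3*1 + 0  (stop)
So 311/28 = [11; 9, 3].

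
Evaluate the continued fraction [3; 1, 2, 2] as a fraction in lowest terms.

26/7

Using pₖ = aₖpₖ₋₁ + pₖ₋₂ and qₖ = aₖqₖ₋₁ + qₖ₋₂:
  k=0: a=3, p=3, q=1
  k=1: a=1, p=4, q=1
  k=2: a=2, p=11, q=3
  k=3: a=2, p=26, q=7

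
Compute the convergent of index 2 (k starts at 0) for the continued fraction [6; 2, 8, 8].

Using pₖ = aₖpₖ₋₁ + pₖ₋₂, qₖ = aₖqₖ₋₁ + qₖ₋₂ (with p₋₁=1, p₋₂=0, q₋₁=0, q₋₂=1):
  k=0: a=6, p=6, q=1
  k=1: a=2, p=13, q=2
  k=2: a=8, p=110, q=17

110/17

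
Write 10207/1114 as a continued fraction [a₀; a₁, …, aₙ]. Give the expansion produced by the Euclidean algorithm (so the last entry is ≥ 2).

10207 = 9*1114 + 181
1114 = 6*181 + 28
181 = 6*28 + 13
28 = 2*13 + 2
13 = 6*2 + 1
2 = 2*1 + 0  (stop)
So 10207/1114 = [9; 6, 6, 2, 6, 2].

[9; 6, 6, 2, 6, 2]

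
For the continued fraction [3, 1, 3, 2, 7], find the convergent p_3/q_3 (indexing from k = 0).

Using pₖ = aₖpₖ₋₁ + pₖ₋₂, qₖ = aₖqₖ₋₁ + qₖ₋₂ (with p₋₁=1, p₋₂=0, q₋₁=0, q₋₂=1):
  k=0: a=3, p=3, q=1
  k=1: a=1, p=4, q=1
  k=2: a=3, p=15, q=4
  k=3: a=2, p=34, q=9

34/9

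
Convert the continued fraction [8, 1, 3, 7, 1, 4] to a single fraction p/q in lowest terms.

Fold from the inside: start with 4/1.
  1 + 1/4 = 5/4
  7 + 4/5 = 39/5
  3 + 5/39 = 122/39
  1 + 39/122 = 161/122
  8 + 122/161 = 1410/161

1410/161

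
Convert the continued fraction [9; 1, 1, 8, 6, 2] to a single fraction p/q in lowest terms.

Using pₖ = aₖpₖ₋₁ + pₖ₋₂ and qₖ = aₖqₖ₋₁ + qₖ₋₂:
  k=0: a=9, p=9, q=1
  k=1: a=1, p=10, q=1
  k=2: a=1, p=19, q=2
  k=3: a=8, p=162, q=17
  k=4: a=6, p=991, q=104
  k=5: a=2, p=2144, q=225

2144/225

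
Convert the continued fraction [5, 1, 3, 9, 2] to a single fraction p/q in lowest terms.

Using pₖ = aₖpₖ₋₁ + pₖ₋₂ and qₖ = aₖqₖ₋₁ + qₖ₋₂:
  k=0: a=5, p=5, q=1
  k=1: a=1, p=6, q=1
  k=2: a=3, p=23, q=4
  k=3: a=9, p=213, q=37
  k=4: a=2, p=449, q=78

449/78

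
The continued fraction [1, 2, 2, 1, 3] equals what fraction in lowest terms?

37/26

Fold from the inside: start with 3/1.
  1 + 1/3 = 4/3
  2 + 3/4 = 11/4
  2 + 4/11 = 26/11
  1 + 11/26 = 37/26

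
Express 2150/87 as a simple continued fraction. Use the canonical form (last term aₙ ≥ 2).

[24; 1, 2, 2, 12]

2150 = 24*87 + 62
87 = 1*62 + 25
62 = 2*25 + 12
25 = 2*12 + 1
12 = 12*1 + 0  (stop)
So 2150/87 = [24; 1, 2, 2, 12].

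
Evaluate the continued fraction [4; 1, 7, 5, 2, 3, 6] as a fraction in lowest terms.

Using pₖ = aₖpₖ₋₁ + pₖ₋₂ and qₖ = aₖqₖ₋₁ + qₖ₋₂:
  k=0: a=4, p=4, q=1
  k=1: a=1, p=5, q=1
  k=2: a=7, p=39, q=8
  k=3: a=5, p=200, q=41
  k=4: a=2, p=439, q=90
  k=5: a=3, p=1517, q=311
  k=6: a=6, p=9541, q=1956

9541/1956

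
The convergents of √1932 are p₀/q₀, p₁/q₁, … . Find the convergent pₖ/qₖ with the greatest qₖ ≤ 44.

√1932 = [43; 1, 20, 1, 86, …] (period length 4).
Convergents:
  p_0/q_0 = 43/1
  p_1/q_1 = 44/1
  p_2/q_2 = 923/21
  p_3/q_3 = 967/22
  p_4/q_4 = 84085/1913
q_3 = 22 ≤ 44 < 1913 = q_4, so the answer is 967/22.

967/22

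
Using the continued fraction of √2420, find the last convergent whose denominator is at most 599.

√2420 = [49; 5, 5, 1, 18, 1, 5, 5, 98, …] (period length 8).
Convergents:
  p_0/q_0 = 49/1
  p_1/q_1 = 246/5
  p_2/q_2 = 1279/26
  p_3/q_3 = 1525/31
  p_4/q_4 = 28729/584
  p_5/q_5 = 30254/615
q_4 = 584 ≤ 599 < 615 = q_5, so the answer is 28729/584.

28729/584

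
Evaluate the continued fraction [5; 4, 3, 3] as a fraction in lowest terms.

Fold from the inside: start with 3/1.
  3 + 1/3 = 10/3
  4 + 3/10 = 43/10
  5 + 10/43 = 225/43

225/43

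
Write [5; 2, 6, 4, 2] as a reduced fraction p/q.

661/121

Using pₖ = aₖpₖ₋₁ + pₖ₋₂ and qₖ = aₖqₖ₋₁ + qₖ₋₂:
  k=0: a=5, p=5, q=1
  k=1: a=2, p=11, q=2
  k=2: a=6, p=71, q=13
  k=3: a=4, p=295, q=54
  k=4: a=2, p=661, q=121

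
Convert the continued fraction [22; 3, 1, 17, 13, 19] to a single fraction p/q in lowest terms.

Using pₖ = aₖpₖ₋₁ + pₖ₋₂ and qₖ = aₖqₖ₋₁ + qₖ₋₂:
  k=0: a=22, p=22, q=1
  k=1: a=3, p=67, q=3
  k=2: a=1, p=89, q=4
  k=3: a=17, p=1580, q=71
  k=4: a=13, p=20629, q=927
  k=5: a=19, p=393531, q=17684

393531/17684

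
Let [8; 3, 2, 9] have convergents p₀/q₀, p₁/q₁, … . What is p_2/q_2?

Using pₖ = aₖpₖ₋₁ + pₖ₋₂, qₖ = aₖqₖ₋₁ + qₖ₋₂ (with p₋₁=1, p₋₂=0, q₋₁=0, q₋₂=1):
  k=0: a=8, p=8, q=1
  k=1: a=3, p=25, q=3
  k=2: a=2, p=58, q=7

58/7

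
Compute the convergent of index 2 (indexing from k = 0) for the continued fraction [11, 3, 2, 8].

Using pₖ = aₖpₖ₋₁ + pₖ₋₂, qₖ = aₖqₖ₋₁ + qₖ₋₂ (with p₋₁=1, p₋₂=0, q₋₁=0, q₋₂=1):
  k=0: a=11, p=11, q=1
  k=1: a=3, p=34, q=3
  k=2: a=2, p=79, q=7

79/7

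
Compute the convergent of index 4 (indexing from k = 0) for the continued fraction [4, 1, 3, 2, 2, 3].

Using pₖ = aₖpₖ₋₁ + pₖ₋₂, qₖ = aₖqₖ₋₁ + qₖ₋₂ (with p₋₁=1, p₋₂=0, q₋₁=0, q₋₂=1):
  k=0: a=4, p=4, q=1
  k=1: a=1, p=5, q=1
  k=2: a=3, p=19, q=4
  k=3: a=2, p=43, q=9
  k=4: a=2, p=105, q=22

105/22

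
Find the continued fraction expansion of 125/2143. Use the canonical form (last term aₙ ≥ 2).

125 = 0·2143 + 125
2143 = 17·125 + 18
125 = 6·18 + 17
18 = 1·17 + 1
17 = 17·1 + 0  (stop)
So 125/2143 = [0; 17, 6, 1, 17].

[0; 17, 6, 1, 17]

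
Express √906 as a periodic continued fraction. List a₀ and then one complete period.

a₀ = ⌊√906⌋ = 30.
With m₀=0, d₀=1 and mₖ₊₁ = dₖaₖ − mₖ, dₖ₊₁ = (n − mₖ₊₁²)/dₖ, aₖ₊₁ = ⌊(a₀+mₖ₊₁)/dₖ₊₁⌋:
  k=1: m=30, d=6, a=10
  k=2: m=30, d=1, a=60
d=1 and a=2a₀=60 at k=2, so the next step gives (m, d) = (30, 6) again — its k=1 value — and the period has length 2.

[30; 10, 60]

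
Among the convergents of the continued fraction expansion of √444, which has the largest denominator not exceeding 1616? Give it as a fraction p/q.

12411/589

√444 = [21; 14, 42, …] (period length 2).
Convergents:
  p_0/q_0 = 21/1
  p_1/q_1 = 295/14
  p_2/q_2 = 12411/589
  p_3/q_3 = 174049/8260
q_2 = 589 ≤ 1616 < 8260 = q_3, so the answer is 12411/589.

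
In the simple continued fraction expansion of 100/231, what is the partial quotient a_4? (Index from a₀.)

2

100 = 0·231 + 100   →  a_0 = 0
231 = 2·100 + 31   →  a_1 = 2
100 = 3·31 + 7   →  a_2 = 3
31 = 4·7 + 3   →  a_3 = 4
7 = 2·3 + 1   →  a_4 = 2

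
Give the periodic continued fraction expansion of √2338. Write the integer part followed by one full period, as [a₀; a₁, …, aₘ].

[48; 2, 1, 5, 48, 5, 1, 2, 96]

a₀ = ⌊√2338⌋ = 48.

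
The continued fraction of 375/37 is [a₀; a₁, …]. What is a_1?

375 = 10·37 + 5   →  a_0 = 10
37 = 7·5 + 2   →  a_1 = 7

7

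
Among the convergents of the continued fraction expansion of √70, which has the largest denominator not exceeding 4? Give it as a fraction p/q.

√70 = [8; 2, 1, 2, 1, 2, 16, …] (period length 6).
Convergents:
  p_0/q_0 = 8/1
  p_1/q_1 = 17/2
  p_2/q_2 = 25/3
  p_3/q_3 = 67/8
q_2 = 3 ≤ 4 < 8 = q_3, so the answer is 25/3.

25/3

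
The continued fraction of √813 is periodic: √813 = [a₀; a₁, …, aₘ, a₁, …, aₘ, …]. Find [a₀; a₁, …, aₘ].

a₀ = ⌊√813⌋ = 28.

[28; 1, 1, 18, 1, 1, 56]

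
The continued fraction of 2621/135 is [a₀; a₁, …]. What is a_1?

2

2621 = 19·135 + 56   →  a_0 = 19
135 = 2·56 + 23   →  a_1 = 2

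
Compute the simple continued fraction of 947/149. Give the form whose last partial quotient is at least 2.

[6; 2, 1, 4, 3, 3]

947 = 6*149 + 53
149 = 2*53 + 43
53 = 1*43 + 10
43 = 4*10 + 3
10 = 3*3 + 1
3 = 3*1 + 0  (stop)
So 947/149 = [6; 2, 1, 4, 3, 3].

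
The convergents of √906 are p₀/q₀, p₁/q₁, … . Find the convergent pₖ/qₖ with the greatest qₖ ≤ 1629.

√906 = [30; 10, 60, …] (period length 2).
Convergents:
  p_0/q_0 = 30/1
  p_1/q_1 = 301/10
  p_2/q_2 = 18090/601
  p_3/q_3 = 181201/6020
q_2 = 601 ≤ 1629 < 6020 = q_3, so the answer is 18090/601.

18090/601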